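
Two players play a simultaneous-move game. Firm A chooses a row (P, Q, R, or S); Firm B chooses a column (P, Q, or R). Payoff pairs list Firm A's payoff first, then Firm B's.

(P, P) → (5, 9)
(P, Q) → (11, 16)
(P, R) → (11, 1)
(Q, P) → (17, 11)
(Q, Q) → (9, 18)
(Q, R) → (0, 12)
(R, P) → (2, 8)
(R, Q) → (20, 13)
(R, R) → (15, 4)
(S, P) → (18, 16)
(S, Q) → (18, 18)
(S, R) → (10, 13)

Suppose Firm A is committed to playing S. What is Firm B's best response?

Q

With Firm A fixed at S, Firm B's payoffs are: P → 16, Q → 18, R → 13.
The maximum is 18, achieved by Q.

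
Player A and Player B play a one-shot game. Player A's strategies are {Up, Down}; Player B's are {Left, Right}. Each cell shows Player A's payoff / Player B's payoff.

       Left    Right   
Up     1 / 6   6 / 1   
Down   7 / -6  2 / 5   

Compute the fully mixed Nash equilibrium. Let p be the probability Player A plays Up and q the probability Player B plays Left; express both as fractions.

p = 11/16, q = 2/5

Each player's mixing probability is pinned down by making the *other* player indifferent.
Player B indifferent between Left and Right: p·6 + (1−p)·(-6) = p·1 + (1−p)·5 ⟹ (-6) + 12p = 5 + (-4)p ⟹ p = 11/16.
Player A indifferent between Up and Down: q·1 + (1−q)·6 = q·7 + (1−q)·2 ⟹ 6 + (-5)q = 2 + 5q ⟹ q = 2/5.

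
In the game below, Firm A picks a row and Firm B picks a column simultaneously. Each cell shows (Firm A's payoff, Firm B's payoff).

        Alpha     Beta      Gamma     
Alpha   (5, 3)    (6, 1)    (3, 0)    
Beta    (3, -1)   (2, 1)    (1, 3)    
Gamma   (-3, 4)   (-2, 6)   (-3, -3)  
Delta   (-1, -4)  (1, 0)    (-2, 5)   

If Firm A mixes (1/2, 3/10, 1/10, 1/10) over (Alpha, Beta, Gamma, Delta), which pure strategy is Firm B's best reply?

Beta

Compute Firm B's expected payoff from each pure strategy against the given mix.
Alpha: (1/2)·3 + (3/10)·(-1) + (1/10)·4 + (1/10)·(-4) = 6/5
Beta: (1/2)·1 + (3/10)·1 + (1/10)·6 + (1/10)·0 = 7/5
Gamma: (1/2)·0 + (3/10)·3 + (1/10)·(-3) + (1/10)·5 = 11/10
Highest expected payoff is 7/5, from Beta.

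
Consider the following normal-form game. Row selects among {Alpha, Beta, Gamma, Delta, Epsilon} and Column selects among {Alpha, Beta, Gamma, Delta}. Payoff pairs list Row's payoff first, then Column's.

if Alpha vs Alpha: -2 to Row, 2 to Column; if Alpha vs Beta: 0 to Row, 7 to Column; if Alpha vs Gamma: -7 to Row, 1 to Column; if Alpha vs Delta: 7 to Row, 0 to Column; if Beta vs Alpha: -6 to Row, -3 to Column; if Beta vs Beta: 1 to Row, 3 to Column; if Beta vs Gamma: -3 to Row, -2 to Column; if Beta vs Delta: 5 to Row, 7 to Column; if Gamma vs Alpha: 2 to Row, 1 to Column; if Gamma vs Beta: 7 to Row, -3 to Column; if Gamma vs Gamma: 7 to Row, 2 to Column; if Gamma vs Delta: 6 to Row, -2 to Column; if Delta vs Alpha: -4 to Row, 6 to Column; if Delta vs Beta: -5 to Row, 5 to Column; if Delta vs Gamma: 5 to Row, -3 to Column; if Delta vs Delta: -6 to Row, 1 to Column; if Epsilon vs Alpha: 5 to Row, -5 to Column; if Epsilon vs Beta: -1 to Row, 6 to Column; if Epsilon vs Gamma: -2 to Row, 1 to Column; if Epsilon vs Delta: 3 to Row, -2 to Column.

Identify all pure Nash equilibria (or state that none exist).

(Gamma, Gamma)

Check mutual best responses: a cell is a NE iff neither player can gain by unilaterally deviating.
Row's best responses — vs Alpha: Epsilon (payoff 5); vs Beta: Gamma (payoff 7); vs Gamma: Gamma (payoff 7); vs Delta: Alpha (payoff 7).
Column's best responses — vs Alpha: Beta (payoff 7); vs Beta: Delta (payoff 7); vs Gamma: Gamma (payoff 2); vs Delta: Alpha (payoff 6); vs Epsilon: Beta (payoff 6).
The only mutual best response is (Gamma, Gamma); neither player gains by switching there.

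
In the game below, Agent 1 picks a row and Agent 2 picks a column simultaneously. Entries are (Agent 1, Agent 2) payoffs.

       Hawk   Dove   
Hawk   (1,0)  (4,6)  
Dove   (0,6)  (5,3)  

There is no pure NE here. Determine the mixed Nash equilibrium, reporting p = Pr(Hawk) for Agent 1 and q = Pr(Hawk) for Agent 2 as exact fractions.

p = 1/3, q = 1/2

Each player's mixing probability is pinned down by making the *other* player indifferent.
Agent 2 indifferent between Hawk and Dove: p·0 + (1−p)·6 = p·6 + (1−p)·3 ⟹ 6 + (-6)p = 3 + 3p ⟹ p = 1/3.
Agent 1 indifferent between Hawk and Dove: q·1 + (1−q)·4 = q·0 + (1−q)·5 ⟹ 4 + (-3)q = 5 + (-5)q ⟹ q = 1/2.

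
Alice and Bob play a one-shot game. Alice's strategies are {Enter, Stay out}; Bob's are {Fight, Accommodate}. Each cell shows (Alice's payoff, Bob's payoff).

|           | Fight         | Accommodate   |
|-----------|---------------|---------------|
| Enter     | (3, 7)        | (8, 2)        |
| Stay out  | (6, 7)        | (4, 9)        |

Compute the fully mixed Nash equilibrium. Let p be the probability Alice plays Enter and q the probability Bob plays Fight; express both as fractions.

p = 2/7, q = 4/7

Each player's mixing probability is pinned down by making the *other* player indifferent.
Bob indifferent between Fight and Accommodate: p·7 + (1−p)·7 = p·2 + (1−p)·9 ⟹ 7 + 0p = 9 + (-7)p ⟹ p = 2/7.
Alice indifferent between Enter and Stay out: q·3 + (1−q)·8 = q·6 + (1−q)·4 ⟹ 8 + (-5)q = 4 + 2q ⟹ q = 4/7.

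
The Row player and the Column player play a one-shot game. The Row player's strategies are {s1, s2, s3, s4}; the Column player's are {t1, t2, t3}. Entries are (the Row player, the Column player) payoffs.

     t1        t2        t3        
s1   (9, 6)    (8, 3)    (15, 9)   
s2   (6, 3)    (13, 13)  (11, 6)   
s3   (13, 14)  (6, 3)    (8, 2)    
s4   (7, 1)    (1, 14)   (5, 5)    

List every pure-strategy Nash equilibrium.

A profile is a Nash equilibrium when each player is best-responding to the other.
The Row player's best responses — vs t1: s3 (payoff 13); vs t2: s2 (payoff 13); vs t3: s1 (payoff 15).
The Column player's best responses — vs s1: t3 (payoff 9); vs s2: t2 (payoff 13); vs s3: t1 (payoff 14); vs s4: t2 (payoff 14).
Mutual best responses occur at (s1, t3), (s2, t2), and (s3, t1); at each, neither player gains by switching.

(s1, t3), (s2, t2), and (s3, t1)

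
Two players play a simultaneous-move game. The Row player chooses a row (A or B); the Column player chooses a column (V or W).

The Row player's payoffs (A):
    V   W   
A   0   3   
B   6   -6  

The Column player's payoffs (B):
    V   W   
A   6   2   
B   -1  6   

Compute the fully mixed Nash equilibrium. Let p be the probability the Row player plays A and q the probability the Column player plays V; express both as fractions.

p = 7/11, q = 3/5

Each player's mixing probability is pinned down by making the *other* player indifferent.
The Column player indifferent between V and W: p·6 + (1−p)·(-1) = p·2 + (1−p)·6 ⟹ (-1) + 7p = 6 + (-4)p ⟹ p = 7/11.
The Row player indifferent between A and B: q·0 + (1−q)·3 = q·6 + (1−q)·(-6) ⟹ 3 + (-3)q = (-6) + 12q ⟹ q = 3/5.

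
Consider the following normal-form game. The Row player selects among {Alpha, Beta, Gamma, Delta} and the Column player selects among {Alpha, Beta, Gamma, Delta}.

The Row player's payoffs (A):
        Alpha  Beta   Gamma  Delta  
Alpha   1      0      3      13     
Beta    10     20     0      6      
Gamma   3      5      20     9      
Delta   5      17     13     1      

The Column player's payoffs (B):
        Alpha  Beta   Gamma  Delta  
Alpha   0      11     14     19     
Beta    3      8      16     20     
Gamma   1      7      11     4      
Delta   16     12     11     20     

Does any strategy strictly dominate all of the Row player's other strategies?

A strategy is strictly dominant if it gives the Row player a strictly higher payoff than every other strategy, against every choice by the opponent.
Alpha is not dominant: against Alpha, Beta gives 10 > 1.
Beta is not dominant: against Gamma, Alpha gives 3 > 0.
Gamma is not dominant: against Alpha, Beta gives 10 > 3.
Delta is not dominant: against Alpha, Beta gives 10 > 5.
No single strategy is best against every opponent action.

No strictly dominant strategy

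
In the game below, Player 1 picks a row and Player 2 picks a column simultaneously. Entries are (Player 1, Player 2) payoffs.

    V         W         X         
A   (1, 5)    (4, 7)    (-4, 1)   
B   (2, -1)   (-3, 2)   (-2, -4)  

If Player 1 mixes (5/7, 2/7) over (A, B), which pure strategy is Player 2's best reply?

W

Player 2's best reply maximizes expected payoff against the mix.
V: (5/7)·5 + (2/7)·(-1) = 23/7
W: (5/7)·7 + (2/7)·2 = 39/7
X: (5/7)·1 + (2/7)·(-4) = -3/7
Highest expected payoff is 39/7, from W.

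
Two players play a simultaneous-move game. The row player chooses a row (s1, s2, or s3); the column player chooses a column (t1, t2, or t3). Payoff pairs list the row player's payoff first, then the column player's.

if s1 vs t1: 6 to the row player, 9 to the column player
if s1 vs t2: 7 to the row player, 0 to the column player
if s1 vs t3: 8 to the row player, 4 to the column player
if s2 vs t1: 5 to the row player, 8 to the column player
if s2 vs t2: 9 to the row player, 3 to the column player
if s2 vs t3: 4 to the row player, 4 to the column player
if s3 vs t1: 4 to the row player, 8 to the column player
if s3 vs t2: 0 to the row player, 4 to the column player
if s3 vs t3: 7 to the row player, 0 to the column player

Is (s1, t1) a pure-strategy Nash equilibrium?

Yes

Holding the column player at t1: the row player gets 6 from s1, versus 5 from s2, 4 from s3. No profitable deviation for the row player.
Holding the row player at s1: the column player gets 9 from t1, versus 0 from t2, 4 from t3. No profitable deviation for the column player either.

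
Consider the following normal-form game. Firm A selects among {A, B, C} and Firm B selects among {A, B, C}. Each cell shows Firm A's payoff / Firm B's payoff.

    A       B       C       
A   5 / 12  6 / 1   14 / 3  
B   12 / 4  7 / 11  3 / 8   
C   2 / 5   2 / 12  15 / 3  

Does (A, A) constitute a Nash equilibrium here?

Holding Firm B at A: Firm A gets 5 from A but could get 12 by switching to B. Firm A has a profitable deviation.

No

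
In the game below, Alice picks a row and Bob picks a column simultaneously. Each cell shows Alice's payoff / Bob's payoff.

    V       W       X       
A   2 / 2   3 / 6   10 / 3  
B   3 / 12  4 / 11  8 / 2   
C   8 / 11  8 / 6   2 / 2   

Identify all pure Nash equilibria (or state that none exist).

A profile is a Nash equilibrium when each player is best-responding to the other.
Alice's best responses — vs V: C (payoff 8); vs W: C (payoff 8); vs X: A (payoff 10).
Bob's best responses — vs A: W (payoff 6); vs B: V (payoff 12); vs C: V (payoff 11).
The only mutual best response is (C, V); neither player gains by switching there.

(C, V)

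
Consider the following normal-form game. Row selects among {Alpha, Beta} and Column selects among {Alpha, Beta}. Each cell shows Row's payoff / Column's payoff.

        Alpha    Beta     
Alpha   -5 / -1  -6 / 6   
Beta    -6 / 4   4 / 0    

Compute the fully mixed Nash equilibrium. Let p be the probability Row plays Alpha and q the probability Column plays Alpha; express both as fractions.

p = 4/11, q = 10/11

Each player's mixing probability is pinned down by making the *other* player indifferent.
Column indifferent between Alpha and Beta: p·(-1) + (1−p)·4 = p·6 + (1−p)·0 ⟹ 4 + (-5)p = 0 + 6p ⟹ p = 4/11.
Row indifferent between Alpha and Beta: q·(-5) + (1−q)·(-6) = q·(-6) + (1−q)·4 ⟹ (-6) + 1q = 4 + (-10)q ⟹ q = 10/11.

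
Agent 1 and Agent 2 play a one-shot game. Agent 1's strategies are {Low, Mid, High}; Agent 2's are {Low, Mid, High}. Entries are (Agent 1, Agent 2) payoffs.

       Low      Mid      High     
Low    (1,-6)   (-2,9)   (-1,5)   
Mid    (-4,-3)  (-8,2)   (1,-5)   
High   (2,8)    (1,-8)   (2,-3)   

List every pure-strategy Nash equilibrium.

(High, Low)

Find each player's best response to every opponent strategy; NE are the intersections.
Agent 1's best responses — vs Low: High (payoff 2); vs Mid: High (payoff 1); vs High: High (payoff 2).
Agent 2's best responses — vs Low: Mid (payoff 9); vs Mid: Mid (payoff 2); vs High: Low (payoff 8).
The only mutual best response is (High, Low); neither player gains by switching there.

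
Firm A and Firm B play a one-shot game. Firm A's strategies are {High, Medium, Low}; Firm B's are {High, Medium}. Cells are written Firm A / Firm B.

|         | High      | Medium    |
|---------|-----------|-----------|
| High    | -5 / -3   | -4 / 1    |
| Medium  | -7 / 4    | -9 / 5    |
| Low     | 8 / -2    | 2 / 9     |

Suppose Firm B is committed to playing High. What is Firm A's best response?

With Firm B fixed at High, Firm A's payoffs are: High → -5, Medium → -7, Low → 8.
The maximum is 8, achieved by Low.

Low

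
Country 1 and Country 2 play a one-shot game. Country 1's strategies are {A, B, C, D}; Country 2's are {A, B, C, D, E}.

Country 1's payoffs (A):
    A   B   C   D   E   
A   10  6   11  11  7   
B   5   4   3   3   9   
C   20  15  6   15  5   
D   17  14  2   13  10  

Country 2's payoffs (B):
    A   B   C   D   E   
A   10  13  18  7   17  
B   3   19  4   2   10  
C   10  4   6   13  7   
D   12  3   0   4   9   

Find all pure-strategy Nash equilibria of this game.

(A, C) and (C, D)

Find each player's best response to every opponent strategy; NE are the intersections.
Country 1's best responses — vs A: C (payoff 20); vs B: C (payoff 15); vs C: A (payoff 11); vs D: C (payoff 15); vs E: D (payoff 10).
Country 2's best responses — vs A: C (payoff 18); vs B: B (payoff 19); vs C: D (payoff 13); vs D: A (payoff 12).
Mutual best responses occur at (A, C) and (C, D); at each, neither player gains by switching.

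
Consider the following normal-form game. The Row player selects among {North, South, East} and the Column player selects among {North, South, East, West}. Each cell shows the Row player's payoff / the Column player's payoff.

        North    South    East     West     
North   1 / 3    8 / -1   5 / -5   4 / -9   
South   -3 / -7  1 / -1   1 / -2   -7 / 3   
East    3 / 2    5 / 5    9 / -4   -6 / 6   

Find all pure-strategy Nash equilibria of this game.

There is no pure-strategy Nash equilibrium

Check mutual best responses: a cell is a NE iff neither player can gain by unilaterally deviating.
The Row player's best responses — vs North: East (payoff 3); vs South: North (payoff 8); vs East: East (payoff 9); vs West: North (payoff 4).
The Column player's best responses — vs North: North (payoff 3); vs South: West (payoff 3); vs East: West (payoff 6).
No cell has both players best-responding. For instance, the Row player's best reply to North is East, but against East the Column player prefers West over North.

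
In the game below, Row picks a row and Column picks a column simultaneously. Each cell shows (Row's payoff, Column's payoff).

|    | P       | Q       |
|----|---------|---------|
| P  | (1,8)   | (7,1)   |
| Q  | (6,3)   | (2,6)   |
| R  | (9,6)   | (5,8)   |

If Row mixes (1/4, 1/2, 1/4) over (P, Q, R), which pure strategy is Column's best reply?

Q

Column's best reply maximizes expected payoff against the mix.
P: (1/4)·8 + (1/2)·3 + (1/4)·6 = 5
Q: (1/4)·1 + (1/2)·6 + (1/4)·8 = 21/4
Highest expected payoff is 21/4, from Q.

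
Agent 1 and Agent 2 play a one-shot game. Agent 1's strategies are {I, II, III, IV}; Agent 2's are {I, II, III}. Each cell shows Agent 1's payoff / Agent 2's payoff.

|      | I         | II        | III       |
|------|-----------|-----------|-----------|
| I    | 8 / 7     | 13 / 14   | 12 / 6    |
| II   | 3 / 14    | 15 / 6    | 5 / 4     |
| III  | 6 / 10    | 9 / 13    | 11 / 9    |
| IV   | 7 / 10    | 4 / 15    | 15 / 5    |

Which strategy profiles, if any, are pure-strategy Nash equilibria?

No pure-strategy Nash equilibrium

Check mutual best responses: a cell is a NE iff neither player can gain by unilaterally deviating.
Agent 1's best responses — vs I: I (payoff 8); vs II: II (payoff 15); vs III: IV (payoff 15).
Agent 2's best responses — vs I: II (payoff 14); vs II: I (payoff 14); vs III: II (payoff 13); vs IV: II (payoff 15).
No cell has both players best-responding. For instance, Agent 1's best reply to II is II, but against II Agent 2 prefers I over II.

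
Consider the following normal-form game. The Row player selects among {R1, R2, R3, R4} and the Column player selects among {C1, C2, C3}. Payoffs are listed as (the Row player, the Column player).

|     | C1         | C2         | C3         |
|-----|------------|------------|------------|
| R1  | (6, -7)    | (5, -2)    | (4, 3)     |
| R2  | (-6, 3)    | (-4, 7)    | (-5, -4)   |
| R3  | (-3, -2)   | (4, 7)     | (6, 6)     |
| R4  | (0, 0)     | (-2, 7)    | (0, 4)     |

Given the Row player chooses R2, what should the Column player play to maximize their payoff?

C2

With the Row player fixed at R2, the Column player's payoffs are: C1 → 3, C2 → 7, C3 → -4.
The maximum is 7, achieved by C2.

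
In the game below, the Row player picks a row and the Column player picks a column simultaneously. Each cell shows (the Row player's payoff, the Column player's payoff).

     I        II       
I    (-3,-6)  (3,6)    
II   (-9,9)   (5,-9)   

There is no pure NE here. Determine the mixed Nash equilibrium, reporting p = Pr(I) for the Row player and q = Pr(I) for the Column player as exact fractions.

p = 3/5, q = 1/4

In a mixed NE each player is indifferent between their pure strategies, so the opponent's mix sets the indifference.
The Column player indifferent between I and II: p·(-6) + (1−p)·9 = p·6 + (1−p)·(-9) ⟹ 9 + (-15)p = (-9) + 15p ⟹ p = 3/5.
The Row player indifferent between I and II: q·(-3) + (1−q)·3 = q·(-9) + (1−q)·5 ⟹ 3 + (-6)q = 5 + (-14)q ⟹ q = 1/4.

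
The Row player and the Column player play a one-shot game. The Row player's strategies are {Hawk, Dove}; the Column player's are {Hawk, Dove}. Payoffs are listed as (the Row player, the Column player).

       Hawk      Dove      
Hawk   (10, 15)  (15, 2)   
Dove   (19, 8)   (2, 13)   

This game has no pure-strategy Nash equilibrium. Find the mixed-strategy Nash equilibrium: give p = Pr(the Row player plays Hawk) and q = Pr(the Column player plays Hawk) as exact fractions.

p = 5/18, q = 13/22

In a mixed NE each player is indifferent between their pure strategies, so the opponent's mix sets the indifference.
The Column player indifferent between Hawk and Dove: p·15 + (1−p)·8 = p·2 + (1−p)·13 ⟹ 8 + 7p = 13 + (-11)p ⟹ p = 5/18.
The Row player indifferent between Hawk and Dove: q·10 + (1−q)·15 = q·19 + (1−q)·2 ⟹ 15 + (-5)q = 2 + 17q ⟹ q = 13/22.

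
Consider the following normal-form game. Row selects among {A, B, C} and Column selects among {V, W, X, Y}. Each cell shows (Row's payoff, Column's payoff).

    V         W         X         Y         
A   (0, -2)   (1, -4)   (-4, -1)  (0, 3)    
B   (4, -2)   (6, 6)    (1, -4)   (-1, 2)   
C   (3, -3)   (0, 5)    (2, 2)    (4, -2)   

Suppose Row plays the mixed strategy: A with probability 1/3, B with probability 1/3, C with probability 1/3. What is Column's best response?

Column's best reply maximizes expected payoff against the mix.
V: (1/3)·(-2) + (1/3)·(-2) + (1/3)·(-3) = -7/3
W: (1/3)·(-4) + (1/3)·6 + (1/3)·5 = 7/3
X: (1/3)·(-1) + (1/3)·(-4) + (1/3)·2 = -1
Y: (1/3)·3 + (1/3)·2 + (1/3)·(-2) = 1
Highest expected payoff is 7/3, from W.

W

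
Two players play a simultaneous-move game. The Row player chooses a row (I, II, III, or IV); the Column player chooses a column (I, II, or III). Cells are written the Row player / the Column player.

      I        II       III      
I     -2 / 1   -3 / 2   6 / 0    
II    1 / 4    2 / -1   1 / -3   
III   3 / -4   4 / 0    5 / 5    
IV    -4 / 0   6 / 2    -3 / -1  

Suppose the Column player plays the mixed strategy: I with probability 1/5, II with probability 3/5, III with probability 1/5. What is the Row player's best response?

III

Compute the Row player's expected payoff from each pure strategy against the given mix.
I: (1/5)·(-2) + (3/5)·(-3) + (1/5)·6 = -1
II: (1/5)·1 + (3/5)·2 + (1/5)·1 = 8/5
III: (1/5)·3 + (3/5)·4 + (1/5)·5 = 4
IV: (1/5)·(-4) + (3/5)·6 + (1/5)·(-3) = 11/5
Highest expected payoff is 4, from III.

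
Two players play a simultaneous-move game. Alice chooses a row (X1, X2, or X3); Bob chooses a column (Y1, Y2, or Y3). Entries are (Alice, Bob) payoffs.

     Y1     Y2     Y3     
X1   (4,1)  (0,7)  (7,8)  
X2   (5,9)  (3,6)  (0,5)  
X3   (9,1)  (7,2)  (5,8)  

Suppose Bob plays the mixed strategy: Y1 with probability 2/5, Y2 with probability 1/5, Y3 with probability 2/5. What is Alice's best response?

Compute Alice's expected payoff from each pure strategy against the given mix.
X1: (2/5)·4 + (1/5)·0 + (2/5)·7 = 22/5
X2: (2/5)·5 + (1/5)·3 + (2/5)·0 = 13/5
X3: (2/5)·9 + (1/5)·7 + (2/5)·5 = 7
Highest expected payoff is 7, from X3.

X3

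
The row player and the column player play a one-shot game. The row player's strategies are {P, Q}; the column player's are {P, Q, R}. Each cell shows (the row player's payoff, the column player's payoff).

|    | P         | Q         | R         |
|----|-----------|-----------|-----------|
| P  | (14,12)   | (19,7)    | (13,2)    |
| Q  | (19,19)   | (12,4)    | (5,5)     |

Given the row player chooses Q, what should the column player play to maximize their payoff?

P

With the row player fixed at Q, the column player's payoffs are: P → 19, Q → 4, R → 5.
The maximum is 19, achieved by P.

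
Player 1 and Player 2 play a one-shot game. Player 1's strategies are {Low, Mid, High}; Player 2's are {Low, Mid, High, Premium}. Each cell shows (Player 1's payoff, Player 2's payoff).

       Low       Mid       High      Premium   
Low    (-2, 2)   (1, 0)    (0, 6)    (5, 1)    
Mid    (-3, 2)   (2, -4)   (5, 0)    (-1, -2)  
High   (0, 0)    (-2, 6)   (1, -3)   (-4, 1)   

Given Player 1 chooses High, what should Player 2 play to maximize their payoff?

With Player 1 fixed at High, Player 2's payoffs are: Low → 0, Mid → 6, High → -3, Premium → 1.
The maximum is 6, achieved by Mid.

Mid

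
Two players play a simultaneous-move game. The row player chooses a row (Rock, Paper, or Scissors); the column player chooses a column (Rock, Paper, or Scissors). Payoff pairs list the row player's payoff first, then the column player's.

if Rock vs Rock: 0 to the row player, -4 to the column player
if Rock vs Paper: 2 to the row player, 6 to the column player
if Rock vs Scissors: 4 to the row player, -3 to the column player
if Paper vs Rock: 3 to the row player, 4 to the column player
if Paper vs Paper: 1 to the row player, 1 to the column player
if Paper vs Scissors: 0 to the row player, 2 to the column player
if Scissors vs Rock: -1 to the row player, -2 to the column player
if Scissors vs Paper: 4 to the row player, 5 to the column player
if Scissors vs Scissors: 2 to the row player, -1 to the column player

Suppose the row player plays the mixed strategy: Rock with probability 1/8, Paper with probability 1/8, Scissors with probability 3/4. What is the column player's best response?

Paper

The column player's best reply maximizes expected payoff against the mix.
Rock: (1/8)·(-4) + (1/8)·4 + (3/4)·(-2) = -3/2
Paper: (1/8)·6 + (1/8)·1 + (3/4)·5 = 37/8
Scissors: (1/8)·(-3) + (1/8)·2 + (3/4)·(-1) = -7/8
Highest expected payoff is 37/8, from Paper.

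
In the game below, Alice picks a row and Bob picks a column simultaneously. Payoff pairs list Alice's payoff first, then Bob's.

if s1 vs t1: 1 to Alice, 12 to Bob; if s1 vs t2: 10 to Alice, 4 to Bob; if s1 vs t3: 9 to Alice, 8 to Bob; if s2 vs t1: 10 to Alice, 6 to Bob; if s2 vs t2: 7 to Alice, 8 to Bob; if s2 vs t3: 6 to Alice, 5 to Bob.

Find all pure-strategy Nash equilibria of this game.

There is no pure-strategy Nash equilibrium

A profile is a Nash equilibrium when each player is best-responding to the other.
Alice's best responses — vs t1: s2 (payoff 10); vs t2: s1 (payoff 10); vs t3: s1 (payoff 9).
Bob's best responses — vs s1: t1 (payoff 12); vs s2: t2 (payoff 8).
No cell has both players best-responding. For instance, Alice's best reply to t2 is s1, but against s1 Bob prefers t1 over t2.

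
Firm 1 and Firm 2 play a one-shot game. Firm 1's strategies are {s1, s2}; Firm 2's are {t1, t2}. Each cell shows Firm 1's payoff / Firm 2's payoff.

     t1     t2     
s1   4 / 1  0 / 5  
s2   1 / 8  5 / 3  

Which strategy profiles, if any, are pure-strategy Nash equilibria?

There is no pure-strategy Nash equilibrium

Check mutual best responses: a cell is a NE iff neither player can gain by unilaterally deviating.
Firm 1's best responses — vs t1: s1 (payoff 4); vs t2: s2 (payoff 5).
Firm 2's best responses — vs s1: t2 (payoff 5); vs s2: t1 (payoff 8).
No cell has both players best-responding. For instance, Firm 1's best reply to t2 is s2, but against s2 Firm 2 prefers t1 over t2.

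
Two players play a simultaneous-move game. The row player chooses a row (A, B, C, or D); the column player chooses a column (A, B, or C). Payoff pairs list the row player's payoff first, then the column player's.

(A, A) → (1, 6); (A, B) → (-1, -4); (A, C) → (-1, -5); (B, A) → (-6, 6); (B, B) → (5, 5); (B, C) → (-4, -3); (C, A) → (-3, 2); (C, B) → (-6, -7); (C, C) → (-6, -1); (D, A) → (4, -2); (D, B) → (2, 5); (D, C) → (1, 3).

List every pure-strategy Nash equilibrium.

Check mutual best responses: a cell is a NE iff neither player can gain by unilaterally deviating.
The row player's best responses — vs A: D (payoff 4); vs B: B (payoff 5); vs C: D (payoff 1).
The column player's best responses — vs A: A (payoff 6); vs B: A (payoff 6); vs C: A (payoff 2); vs D: B (payoff 5).
No cell has both players best-responding. For instance, the row player's best reply to A is D, but against D the column player prefers B over A.

There is no pure-strategy Nash equilibrium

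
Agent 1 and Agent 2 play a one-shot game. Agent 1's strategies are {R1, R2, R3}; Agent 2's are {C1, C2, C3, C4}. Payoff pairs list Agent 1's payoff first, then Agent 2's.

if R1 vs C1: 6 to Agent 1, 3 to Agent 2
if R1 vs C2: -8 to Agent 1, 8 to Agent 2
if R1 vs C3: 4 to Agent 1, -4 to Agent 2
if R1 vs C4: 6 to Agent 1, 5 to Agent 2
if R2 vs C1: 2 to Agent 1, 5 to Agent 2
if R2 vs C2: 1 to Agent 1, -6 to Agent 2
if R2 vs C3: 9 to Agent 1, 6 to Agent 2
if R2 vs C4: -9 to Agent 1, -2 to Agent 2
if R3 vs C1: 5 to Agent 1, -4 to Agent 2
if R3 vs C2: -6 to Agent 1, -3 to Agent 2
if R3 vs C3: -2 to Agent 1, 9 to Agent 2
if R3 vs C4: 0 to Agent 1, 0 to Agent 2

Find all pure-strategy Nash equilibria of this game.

Find each player's best response to every opponent strategy; NE are the intersections.
Agent 1's best responses — vs C1: R1 (payoff 6); vs C2: R2 (payoff 1); vs C3: R2 (payoff 9); vs C4: R1 (payoff 6).
Agent 2's best responses — vs R1: C2 (payoff 8); vs R2: C3 (payoff 6); vs R3: C3 (payoff 9).
The only mutual best response is (R2, C3); neither player gains by switching there.

(R2, C3)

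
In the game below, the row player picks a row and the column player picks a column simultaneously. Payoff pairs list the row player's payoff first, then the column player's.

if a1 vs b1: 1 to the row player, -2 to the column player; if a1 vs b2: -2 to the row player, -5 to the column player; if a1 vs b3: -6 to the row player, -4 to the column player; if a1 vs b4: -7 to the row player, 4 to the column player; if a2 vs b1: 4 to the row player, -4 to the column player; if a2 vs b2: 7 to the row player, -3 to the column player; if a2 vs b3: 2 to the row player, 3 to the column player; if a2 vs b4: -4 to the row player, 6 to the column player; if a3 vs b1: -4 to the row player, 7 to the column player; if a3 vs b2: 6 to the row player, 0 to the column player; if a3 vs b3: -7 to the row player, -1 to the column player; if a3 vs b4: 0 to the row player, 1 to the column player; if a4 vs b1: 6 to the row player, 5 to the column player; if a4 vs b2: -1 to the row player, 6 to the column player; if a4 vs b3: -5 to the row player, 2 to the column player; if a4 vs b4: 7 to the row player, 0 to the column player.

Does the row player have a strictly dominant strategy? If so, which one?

None

Check whether one of the row player's strategies beats all alternatives regardless of what the opponent does.
a1 is not dominant: against b1, a2 gives 4 > 1.
a2 is not dominant: against b1, a4 gives 6 > 4.
a3 is not dominant: against b1, a1 gives 1 > -4.
a4 is not dominant: against b2, a2 gives 7 > -1.
No single strategy is best against every opponent action.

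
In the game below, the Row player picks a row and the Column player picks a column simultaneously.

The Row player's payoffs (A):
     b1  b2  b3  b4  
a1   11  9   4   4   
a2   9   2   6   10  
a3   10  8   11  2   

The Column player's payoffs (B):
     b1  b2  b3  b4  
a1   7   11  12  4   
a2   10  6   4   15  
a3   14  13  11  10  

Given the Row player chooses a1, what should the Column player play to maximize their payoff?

With the Row player fixed at a1, the Column player's payoffs are: b1 → 7, b2 → 11, b3 → 12, b4 → 4.
The maximum is 12, achieved by b3.

b3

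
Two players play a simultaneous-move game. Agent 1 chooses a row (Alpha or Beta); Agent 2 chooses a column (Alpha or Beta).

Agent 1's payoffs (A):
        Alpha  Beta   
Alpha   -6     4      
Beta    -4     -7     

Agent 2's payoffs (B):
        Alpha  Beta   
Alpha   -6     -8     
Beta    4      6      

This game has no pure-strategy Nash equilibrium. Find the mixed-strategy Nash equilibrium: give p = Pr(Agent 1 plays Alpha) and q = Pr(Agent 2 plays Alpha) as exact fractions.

p = 1/2, q = 11/13

Each player's mixing probability is pinned down by making the *other* player indifferent.
Agent 2 indifferent between Alpha and Beta: p·(-6) + (1−p)·4 = p·(-8) + (1−p)·6 ⟹ 4 + (-10)p = 6 + (-14)p ⟹ p = 1/2.
Agent 1 indifferent between Alpha and Beta: q·(-6) + (1−q)·4 = q·(-4) + (1−q)·(-7) ⟹ 4 + (-10)q = (-7) + 3q ⟹ q = 11/13.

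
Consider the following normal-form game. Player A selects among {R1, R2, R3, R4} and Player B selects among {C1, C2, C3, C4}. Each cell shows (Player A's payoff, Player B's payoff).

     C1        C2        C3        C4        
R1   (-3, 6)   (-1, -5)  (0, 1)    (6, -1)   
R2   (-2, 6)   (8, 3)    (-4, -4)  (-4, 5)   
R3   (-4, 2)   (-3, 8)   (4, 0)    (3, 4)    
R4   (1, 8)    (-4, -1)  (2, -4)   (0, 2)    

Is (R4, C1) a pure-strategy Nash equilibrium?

Yes

Holding Player B at C1: Player A gets 1 from R4, versus -3 from R1, -2 from R2, -4 from R3. No profitable deviation for Player A.
Holding Player A at R4: Player B gets 8 from C1, versus -1 from C2, -4 from C3, 2 from C4. No profitable deviation for Player B either.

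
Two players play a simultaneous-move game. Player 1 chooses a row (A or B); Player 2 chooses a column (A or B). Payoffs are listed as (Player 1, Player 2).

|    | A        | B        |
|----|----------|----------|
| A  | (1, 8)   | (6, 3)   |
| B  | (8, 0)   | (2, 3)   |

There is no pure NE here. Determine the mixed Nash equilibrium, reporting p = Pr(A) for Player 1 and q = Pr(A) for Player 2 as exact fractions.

p = 3/8, q = 4/11

In a mixed NE each player is indifferent between their pure strategies, so the opponent's mix sets the indifference.
Player 2 indifferent between A and B: p·8 + (1−p)·0 = p·3 + (1−p)·3 ⟹ 0 + 8p = 3 + 0p ⟹ p = 3/8.
Player 1 indifferent between A and B: q·1 + (1−q)·6 = q·8 + (1−q)·2 ⟹ 6 + (-5)q = 2 + 6q ⟹ q = 4/11.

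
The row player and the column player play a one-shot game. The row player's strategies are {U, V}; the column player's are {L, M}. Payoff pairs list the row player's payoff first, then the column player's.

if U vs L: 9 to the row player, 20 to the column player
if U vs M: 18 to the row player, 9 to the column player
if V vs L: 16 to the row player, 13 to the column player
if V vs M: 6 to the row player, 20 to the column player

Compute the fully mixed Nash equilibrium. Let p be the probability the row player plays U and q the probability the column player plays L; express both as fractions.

p = 7/18, q = 12/19

Each player's mixing probability is pinned down by making the *other* player indifferent.
The column player indifferent between L and M: p·20 + (1−p)·13 = p·9 + (1−p)·20 ⟹ 13 + 7p = 20 + (-11)p ⟹ p = 7/18.
The row player indifferent between U and V: q·9 + (1−q)·18 = q·16 + (1−q)·6 ⟹ 18 + (-9)q = 6 + 10q ⟹ q = 12/19.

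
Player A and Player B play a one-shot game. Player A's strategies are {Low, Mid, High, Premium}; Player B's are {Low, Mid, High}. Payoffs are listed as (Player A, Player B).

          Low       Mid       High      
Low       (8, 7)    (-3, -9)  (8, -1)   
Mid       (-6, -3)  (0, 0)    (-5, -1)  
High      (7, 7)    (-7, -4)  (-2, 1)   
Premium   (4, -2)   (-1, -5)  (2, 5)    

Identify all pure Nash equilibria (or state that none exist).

(Low, Low) and (Mid, Mid)

A profile is a Nash equilibrium when each player is best-responding to the other.
Player A's best responses — vs Low: Low (payoff 8); vs Mid: Mid (payoff 0); vs High: Low (payoff 8).
Player B's best responses — vs Low: Low (payoff 7); vs Mid: Mid (payoff 0); vs High: Low (payoff 7); vs Premium: High (payoff 5).
Mutual best responses occur at (Low, Low) and (Mid, Mid); at each, neither player gains by switching.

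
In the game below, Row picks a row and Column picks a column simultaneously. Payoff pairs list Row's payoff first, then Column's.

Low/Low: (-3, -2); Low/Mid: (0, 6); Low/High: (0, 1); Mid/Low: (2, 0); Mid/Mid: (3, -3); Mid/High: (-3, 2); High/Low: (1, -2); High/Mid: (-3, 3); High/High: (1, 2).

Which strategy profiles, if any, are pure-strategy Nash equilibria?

None

A profile is a Nash equilibrium when each player is best-responding to the other.
Row's best responses — vs Low: Mid (payoff 2); vs Mid: Mid (payoff 3); vs High: High (payoff 1).
Column's best responses — vs Low: Mid (payoff 6); vs Mid: High (payoff 2); vs High: Mid (payoff 3).
No cell has both players best-responding. For instance, Row's best reply to Mid is Mid, but against Mid Column prefers High over Mid.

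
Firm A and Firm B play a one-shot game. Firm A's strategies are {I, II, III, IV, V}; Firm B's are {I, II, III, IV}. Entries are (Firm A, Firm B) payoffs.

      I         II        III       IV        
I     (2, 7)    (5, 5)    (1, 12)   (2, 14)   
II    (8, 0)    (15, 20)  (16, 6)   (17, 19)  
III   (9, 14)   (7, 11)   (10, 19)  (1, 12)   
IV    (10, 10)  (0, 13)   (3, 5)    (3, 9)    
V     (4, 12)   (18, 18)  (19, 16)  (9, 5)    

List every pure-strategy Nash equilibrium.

(V, II)

Check mutual best responses: a cell is a NE iff neither player can gain by unilaterally deviating.
Firm A's best responses — vs I: IV (payoff 10); vs II: V (payoff 18); vs III: V (payoff 19); vs IV: II (payoff 17).
Firm B's best responses — vs I: IV (payoff 14); vs II: II (payoff 20); vs III: III (payoff 19); vs IV: II (payoff 13); vs V: II (payoff 18).
The only mutual best response is (V, II); neither player gains by switching there.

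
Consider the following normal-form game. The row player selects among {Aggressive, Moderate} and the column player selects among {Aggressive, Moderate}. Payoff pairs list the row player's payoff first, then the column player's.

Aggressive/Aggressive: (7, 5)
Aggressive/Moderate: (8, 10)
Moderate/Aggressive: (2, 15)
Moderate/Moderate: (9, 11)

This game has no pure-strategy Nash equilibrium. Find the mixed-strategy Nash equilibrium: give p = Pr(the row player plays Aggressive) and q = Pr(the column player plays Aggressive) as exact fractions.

p = 4/9, q = 1/6

In a mixed NE each player is indifferent between their pure strategies, so the opponent's mix sets the indifference.
The column player indifferent between Aggressive and Moderate: p·5 + (1−p)·15 = p·10 + (1−p)·11 ⟹ 15 + (-10)p = 11 + (-1)p ⟹ p = 4/9.
The row player indifferent between Aggressive and Moderate: q·7 + (1−q)·8 = q·2 + (1−q)·9 ⟹ 8 + (-1)q = 9 + (-7)q ⟹ q = 1/6.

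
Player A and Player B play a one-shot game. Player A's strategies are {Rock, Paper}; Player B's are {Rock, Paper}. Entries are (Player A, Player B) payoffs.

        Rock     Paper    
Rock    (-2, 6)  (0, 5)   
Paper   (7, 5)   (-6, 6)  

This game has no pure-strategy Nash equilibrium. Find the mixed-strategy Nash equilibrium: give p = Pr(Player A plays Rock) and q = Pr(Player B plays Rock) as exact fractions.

p = 1/2, q = 2/5

Each player's mixing probability is pinned down by making the *other* player indifferent.
Player B indifferent between Rock and Paper: p·6 + (1−p)·5 = p·5 + (1−p)·6 ⟹ 5 + 1p = 6 + (-1)p ⟹ p = 1/2.
Player A indifferent between Rock and Paper: q·(-2) + (1−q)·0 = q·7 + (1−q)·(-6) ⟹ 0 + (-2)q = (-6) + 13q ⟹ q = 2/5.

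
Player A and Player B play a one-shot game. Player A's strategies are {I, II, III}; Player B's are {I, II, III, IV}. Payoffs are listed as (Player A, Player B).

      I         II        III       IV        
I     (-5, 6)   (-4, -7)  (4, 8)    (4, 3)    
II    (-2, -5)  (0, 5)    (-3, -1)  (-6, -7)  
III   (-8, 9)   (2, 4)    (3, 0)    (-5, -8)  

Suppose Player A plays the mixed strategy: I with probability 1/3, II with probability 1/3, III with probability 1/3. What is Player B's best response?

I

Compute Player B's expected payoff from each pure strategy against the given mix.
I: (1/3)·6 + (1/3)·(-5) + (1/3)·9 = 10/3
II: (1/3)·(-7) + (1/3)·5 + (1/3)·4 = 2/3
III: (1/3)·8 + (1/3)·(-1) + (1/3)·0 = 7/3
IV: (1/3)·3 + (1/3)·(-7) + (1/3)·(-8) = -4
Highest expected payoff is 10/3, from I.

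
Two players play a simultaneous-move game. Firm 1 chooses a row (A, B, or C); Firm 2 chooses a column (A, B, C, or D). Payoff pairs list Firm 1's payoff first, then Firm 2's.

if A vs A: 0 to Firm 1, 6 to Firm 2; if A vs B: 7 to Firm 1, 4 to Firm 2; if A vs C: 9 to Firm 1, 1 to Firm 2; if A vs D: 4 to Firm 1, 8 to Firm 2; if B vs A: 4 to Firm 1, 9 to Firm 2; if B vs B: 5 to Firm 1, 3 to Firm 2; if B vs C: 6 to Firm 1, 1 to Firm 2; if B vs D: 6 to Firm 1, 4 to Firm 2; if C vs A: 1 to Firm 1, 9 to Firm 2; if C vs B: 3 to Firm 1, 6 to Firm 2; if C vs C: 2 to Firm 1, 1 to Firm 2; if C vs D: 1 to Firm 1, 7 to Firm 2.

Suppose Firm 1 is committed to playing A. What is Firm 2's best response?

D

With Firm 1 fixed at A, Firm 2's payoffs are: A → 6, B → 4, C → 1, D → 8.
The maximum is 8, achieved by D.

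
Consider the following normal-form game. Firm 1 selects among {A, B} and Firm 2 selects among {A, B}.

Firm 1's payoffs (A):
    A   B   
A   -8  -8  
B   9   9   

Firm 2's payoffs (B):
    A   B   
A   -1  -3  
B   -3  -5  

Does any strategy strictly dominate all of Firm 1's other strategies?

A strategy is strictly dominant if it gives Firm 1 a strictly higher payoff than every other strategy, against every choice by the opponent.
B strictly dominates: vs A: 9 > -8; vs B: 9 > -8.

B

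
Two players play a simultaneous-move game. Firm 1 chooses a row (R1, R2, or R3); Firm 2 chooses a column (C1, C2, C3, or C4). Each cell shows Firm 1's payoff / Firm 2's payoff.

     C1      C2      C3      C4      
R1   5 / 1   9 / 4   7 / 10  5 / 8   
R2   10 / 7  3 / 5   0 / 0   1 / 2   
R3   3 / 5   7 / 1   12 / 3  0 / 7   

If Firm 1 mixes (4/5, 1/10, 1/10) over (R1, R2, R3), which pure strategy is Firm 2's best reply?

Compute Firm 2's expected payoff from each pure strategy against the given mix.
C1: (4/5)·1 + (1/10)·7 + (1/10)·5 = 2
C2: (4/5)·4 + (1/10)·5 + (1/10)·1 = 19/5
C3: (4/5)·10 + (1/10)·0 + (1/10)·3 = 83/10
C4: (4/5)·8 + (1/10)·2 + (1/10)·7 = 73/10
Highest expected payoff is 83/10, from C3.

C3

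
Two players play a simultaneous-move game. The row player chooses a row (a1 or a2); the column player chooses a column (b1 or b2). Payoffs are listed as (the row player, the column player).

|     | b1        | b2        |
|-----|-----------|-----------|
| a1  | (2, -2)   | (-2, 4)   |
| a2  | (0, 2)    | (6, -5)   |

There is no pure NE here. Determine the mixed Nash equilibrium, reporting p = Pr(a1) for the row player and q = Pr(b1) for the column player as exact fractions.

Each player's mixing probability is pinned down by making the *other* player indifferent.
The column player indifferent between b1 and b2: p·(-2) + (1−p)·2 = p·4 + (1−p)·(-5) ⟹ 2 + (-4)p = (-5) + 9p ⟹ p = 7/13.
The row player indifferent between a1 and a2: q·2 + (1−q)·(-2) = q·0 + (1−q)·6 ⟹ (-2) + 4q = 6 + (-6)q ⟹ q = 4/5.

p = 7/13, q = 4/5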